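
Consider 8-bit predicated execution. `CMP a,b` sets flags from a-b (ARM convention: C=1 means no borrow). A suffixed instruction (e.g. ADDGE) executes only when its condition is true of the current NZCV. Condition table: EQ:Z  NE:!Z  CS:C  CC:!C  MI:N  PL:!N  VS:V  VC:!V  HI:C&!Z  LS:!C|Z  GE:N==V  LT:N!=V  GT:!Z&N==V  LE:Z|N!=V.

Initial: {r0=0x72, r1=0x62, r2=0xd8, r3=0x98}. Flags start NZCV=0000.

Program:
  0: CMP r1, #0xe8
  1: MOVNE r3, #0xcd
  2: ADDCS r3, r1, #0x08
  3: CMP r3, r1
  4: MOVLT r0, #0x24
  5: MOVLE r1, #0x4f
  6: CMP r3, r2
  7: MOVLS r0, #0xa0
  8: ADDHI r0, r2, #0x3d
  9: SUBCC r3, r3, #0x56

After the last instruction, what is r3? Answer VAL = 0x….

0: ✓ CMP  NZCV=0000
1: ✓ MOVNE  r3←0xcd
2: · ADDCS
3: ✓ CMP  NZCV=0011
4: ✓ MOVLT  r0←0x24
5: ✓ MOVLE  r1←0x4f
6: ✓ CMP  NZCV=1000
7: ✓ MOVLS  r0←0xa0
8: · ADDHI
9: ✓ SUBCC  r3←0x77

VAL = 0x77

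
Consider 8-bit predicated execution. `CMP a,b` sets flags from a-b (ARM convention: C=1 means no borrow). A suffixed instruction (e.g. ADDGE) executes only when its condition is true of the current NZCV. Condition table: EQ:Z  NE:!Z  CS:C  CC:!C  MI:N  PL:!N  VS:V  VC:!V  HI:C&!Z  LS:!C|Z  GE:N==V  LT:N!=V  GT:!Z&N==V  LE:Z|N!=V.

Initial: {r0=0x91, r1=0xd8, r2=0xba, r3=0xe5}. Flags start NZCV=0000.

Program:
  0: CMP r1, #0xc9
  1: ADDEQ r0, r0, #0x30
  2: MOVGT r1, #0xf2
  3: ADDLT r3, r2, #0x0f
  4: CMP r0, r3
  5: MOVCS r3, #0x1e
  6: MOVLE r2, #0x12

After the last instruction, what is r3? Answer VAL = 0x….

VAL = 0xe5

[0] flags=0010 → (cmp)
[1] flags=0010 EQ?F → skip
[2] flags=0010 GT?T → r1=0xf2
[3] flags=0010 LT?F → skip
[4] flags=1000 → (cmp)
[5] flags=1000 CS?F → skip
[6] flags=1000 LE?T → r2=0x12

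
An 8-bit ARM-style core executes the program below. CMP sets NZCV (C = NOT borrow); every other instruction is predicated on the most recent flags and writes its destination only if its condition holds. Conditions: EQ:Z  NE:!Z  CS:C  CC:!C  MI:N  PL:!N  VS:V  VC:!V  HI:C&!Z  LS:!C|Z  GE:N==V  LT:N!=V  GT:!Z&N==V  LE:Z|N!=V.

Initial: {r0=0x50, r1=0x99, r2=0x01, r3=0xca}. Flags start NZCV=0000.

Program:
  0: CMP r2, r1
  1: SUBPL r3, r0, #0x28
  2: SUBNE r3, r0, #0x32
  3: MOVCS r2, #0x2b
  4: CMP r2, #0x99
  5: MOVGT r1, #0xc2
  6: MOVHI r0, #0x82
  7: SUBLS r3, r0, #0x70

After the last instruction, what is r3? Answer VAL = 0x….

0: ✓ CMP  NZCV=0000
1: ✓ SUBPL  r3←0x28
2: ✓ SUBNE  r3←0x1e
3: · MOVCS
4: ✓ CMP  NZCV=0000
5: ✓ MOVGT  r1←0xc2
6: · MOVHI
7: ✓ SUBLS  r3←0xe0

VAL = 0xe0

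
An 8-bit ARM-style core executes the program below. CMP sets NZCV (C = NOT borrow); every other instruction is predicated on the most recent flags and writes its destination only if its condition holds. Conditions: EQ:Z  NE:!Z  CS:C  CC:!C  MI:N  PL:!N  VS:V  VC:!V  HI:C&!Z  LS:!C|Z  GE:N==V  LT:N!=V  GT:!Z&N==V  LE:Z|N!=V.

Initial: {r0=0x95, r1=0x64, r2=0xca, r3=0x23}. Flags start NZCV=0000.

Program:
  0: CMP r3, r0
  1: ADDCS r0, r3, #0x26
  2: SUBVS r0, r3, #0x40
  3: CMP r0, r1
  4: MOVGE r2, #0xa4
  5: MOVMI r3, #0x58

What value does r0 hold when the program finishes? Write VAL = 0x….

VAL = 0xe3

0: ✓ CMP  NZCV=1001
1: · ADDCS
2: ✓ SUBVS  r0←0xe3
3: ✓ CMP  NZCV=0011
4: · MOVGE
5: · MOVMI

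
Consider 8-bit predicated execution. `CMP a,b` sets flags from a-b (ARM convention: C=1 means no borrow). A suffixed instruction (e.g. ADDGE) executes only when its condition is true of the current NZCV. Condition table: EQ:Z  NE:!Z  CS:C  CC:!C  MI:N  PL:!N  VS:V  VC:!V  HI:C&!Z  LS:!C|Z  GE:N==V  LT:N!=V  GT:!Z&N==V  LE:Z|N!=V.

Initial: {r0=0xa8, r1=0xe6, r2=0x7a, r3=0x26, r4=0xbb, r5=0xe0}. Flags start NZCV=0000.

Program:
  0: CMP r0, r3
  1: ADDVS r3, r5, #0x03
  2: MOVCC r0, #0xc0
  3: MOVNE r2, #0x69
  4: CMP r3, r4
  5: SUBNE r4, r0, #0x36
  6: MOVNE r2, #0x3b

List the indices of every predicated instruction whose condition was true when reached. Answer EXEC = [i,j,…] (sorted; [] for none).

[0] flags=1010 → (cmp)
[1] flags=1010 VS?F → skip
[2] flags=1010 CC?F → skip
[3] flags=1010 NE?T → r2=0x69
[4] flags=0000 → (cmp)
[5] flags=0000 NE?T → r4=0x72
[6] flags=0000 NE?T → r2=0x3b

EXEC = [3,5,6]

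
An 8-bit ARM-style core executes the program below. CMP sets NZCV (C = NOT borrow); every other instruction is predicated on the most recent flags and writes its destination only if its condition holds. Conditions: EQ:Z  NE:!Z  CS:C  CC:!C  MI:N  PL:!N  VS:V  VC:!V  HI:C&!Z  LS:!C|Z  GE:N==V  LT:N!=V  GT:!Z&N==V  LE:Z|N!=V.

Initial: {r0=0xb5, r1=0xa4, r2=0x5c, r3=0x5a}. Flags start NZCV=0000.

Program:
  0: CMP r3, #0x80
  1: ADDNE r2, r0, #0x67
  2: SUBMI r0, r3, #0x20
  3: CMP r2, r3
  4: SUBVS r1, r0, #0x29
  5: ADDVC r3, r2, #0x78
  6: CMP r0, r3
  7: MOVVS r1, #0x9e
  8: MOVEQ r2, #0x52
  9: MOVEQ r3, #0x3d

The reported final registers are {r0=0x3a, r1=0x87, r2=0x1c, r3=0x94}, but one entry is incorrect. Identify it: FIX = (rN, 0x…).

FIX = (r1, 0x9e)

0: ✓ CMP  NZCV=1001
1: ✓ ADDNE  r2←0x1c
2: ✓ SUBMI  r0←0x3a
3: ✓ CMP  NZCV=1000
4: · SUBVS
5: ✓ ADDVC  r3←0x94
6: ✓ CMP  NZCV=1001
7: ✓ MOVVS  r1←0x9e
8: · MOVEQ
9: · MOVEQ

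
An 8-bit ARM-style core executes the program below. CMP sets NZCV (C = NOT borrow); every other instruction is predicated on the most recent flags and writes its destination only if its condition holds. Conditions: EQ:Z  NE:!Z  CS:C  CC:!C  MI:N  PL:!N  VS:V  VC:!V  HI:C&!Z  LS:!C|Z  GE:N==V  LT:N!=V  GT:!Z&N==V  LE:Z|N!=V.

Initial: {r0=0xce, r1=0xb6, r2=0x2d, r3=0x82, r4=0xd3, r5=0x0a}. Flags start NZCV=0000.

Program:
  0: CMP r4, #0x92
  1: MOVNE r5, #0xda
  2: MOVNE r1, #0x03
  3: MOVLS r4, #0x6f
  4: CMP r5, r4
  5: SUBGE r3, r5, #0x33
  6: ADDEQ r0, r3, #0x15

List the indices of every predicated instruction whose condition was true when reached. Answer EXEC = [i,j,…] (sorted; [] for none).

0: ✓ CMP  NZCV=0010
1: ✓ MOVNE  r5←0xda
2: ✓ MOVNE  r1←0x03
3: · MOVLS
4: ✓ CMP  NZCV=0010
5: ✓ SUBGE  r3←0xa7
6: · ADDEQ

EXEC = [1,2,5]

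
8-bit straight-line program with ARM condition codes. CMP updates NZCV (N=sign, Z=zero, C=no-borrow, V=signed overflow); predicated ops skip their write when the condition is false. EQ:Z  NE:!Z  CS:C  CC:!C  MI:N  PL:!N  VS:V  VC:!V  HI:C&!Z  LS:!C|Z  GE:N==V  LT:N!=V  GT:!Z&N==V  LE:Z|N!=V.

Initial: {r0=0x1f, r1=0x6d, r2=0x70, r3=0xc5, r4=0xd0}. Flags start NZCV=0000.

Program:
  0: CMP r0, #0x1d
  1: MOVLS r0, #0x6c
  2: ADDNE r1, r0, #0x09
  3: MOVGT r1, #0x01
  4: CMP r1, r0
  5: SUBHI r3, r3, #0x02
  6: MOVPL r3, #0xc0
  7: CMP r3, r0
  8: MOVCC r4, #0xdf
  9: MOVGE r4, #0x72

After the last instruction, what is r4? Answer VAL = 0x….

VAL = 0xd0

0: ✓ CMP  NZCV=0010
1: · MOVLS
2: ✓ ADDNE  r1←0x28
3: ✓ MOVGT  r1←0x01
4: ✓ CMP  NZCV=1000
5: · SUBHI
6: · MOVPL
7: ✓ CMP  NZCV=1010
8: · MOVCC
9: · MOVGE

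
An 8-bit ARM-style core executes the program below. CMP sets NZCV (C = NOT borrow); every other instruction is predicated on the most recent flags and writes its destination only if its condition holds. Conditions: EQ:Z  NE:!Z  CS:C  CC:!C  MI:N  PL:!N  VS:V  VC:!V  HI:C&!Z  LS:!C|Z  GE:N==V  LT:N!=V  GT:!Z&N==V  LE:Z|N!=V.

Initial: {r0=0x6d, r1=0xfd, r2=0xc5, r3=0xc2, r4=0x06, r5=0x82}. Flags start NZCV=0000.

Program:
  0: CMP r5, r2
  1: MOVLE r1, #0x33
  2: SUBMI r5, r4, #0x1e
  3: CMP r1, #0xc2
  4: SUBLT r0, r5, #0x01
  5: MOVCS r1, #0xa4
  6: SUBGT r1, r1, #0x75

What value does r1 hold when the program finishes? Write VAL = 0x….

VAL = 0xbe

[0] flags=1000 → (cmp)
[1] flags=1000 LE?T → r1=0x33
[2] flags=1000 MI?T → r5=0xe8
[3] flags=0000 → (cmp)
[4] flags=0000 LT?F → skip
[5] flags=0000 CS?F → skip
[6] flags=0000 GT?T → r1=0xbe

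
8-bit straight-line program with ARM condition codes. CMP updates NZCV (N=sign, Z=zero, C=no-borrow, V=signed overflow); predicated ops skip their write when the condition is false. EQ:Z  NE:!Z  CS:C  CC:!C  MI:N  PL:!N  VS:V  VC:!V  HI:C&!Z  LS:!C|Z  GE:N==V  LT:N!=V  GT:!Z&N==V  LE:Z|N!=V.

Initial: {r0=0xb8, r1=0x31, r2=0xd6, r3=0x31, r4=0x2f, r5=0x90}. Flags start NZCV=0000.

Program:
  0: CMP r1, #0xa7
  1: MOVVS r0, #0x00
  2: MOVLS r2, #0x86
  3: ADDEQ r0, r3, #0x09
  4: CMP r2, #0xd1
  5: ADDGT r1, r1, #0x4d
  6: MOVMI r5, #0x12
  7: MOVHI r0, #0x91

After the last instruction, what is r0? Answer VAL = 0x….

VAL = 0x00

0: ✓ CMP  NZCV=1001
1: ✓ MOVVS  r0←0x00
2: ✓ MOVLS  r2←0x86
3: · ADDEQ
4: ✓ CMP  NZCV=1000
5: · ADDGT
6: ✓ MOVMI  r5←0x12
7: · MOVHI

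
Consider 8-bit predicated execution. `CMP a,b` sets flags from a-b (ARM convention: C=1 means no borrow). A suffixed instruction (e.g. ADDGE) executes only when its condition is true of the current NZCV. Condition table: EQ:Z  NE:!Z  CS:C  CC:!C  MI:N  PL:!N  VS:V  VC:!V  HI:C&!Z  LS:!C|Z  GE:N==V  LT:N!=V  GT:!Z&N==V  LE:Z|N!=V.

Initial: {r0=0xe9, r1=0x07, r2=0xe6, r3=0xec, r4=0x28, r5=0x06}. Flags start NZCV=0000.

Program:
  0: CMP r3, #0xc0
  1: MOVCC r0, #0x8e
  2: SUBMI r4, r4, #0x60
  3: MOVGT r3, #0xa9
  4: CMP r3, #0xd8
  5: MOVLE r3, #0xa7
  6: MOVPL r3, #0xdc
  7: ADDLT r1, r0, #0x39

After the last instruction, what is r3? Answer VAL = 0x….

[0] flags=0010 → (cmp)
[1] flags=0010 CC?F → skip
[2] flags=0010 MI?F → skip
[3] flags=0010 GT?T → r3=0xa9
[4] flags=1000 → (cmp)
[5] flags=1000 LE?T → r3=0xa7
[6] flags=1000 PL?F → skip
[7] flags=1000 LT?T → r1=0x22

VAL = 0xa7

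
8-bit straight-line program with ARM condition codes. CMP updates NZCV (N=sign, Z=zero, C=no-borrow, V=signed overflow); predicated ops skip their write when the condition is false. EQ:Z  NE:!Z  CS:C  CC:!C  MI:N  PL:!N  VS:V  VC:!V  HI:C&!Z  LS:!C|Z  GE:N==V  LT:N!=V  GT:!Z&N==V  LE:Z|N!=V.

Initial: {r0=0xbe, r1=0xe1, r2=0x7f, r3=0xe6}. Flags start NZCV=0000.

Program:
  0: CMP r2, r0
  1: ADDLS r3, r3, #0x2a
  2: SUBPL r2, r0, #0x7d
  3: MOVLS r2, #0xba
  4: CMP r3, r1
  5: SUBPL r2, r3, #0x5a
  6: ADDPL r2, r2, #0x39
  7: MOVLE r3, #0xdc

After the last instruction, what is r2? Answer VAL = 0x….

VAL = 0xef

[0] flags=1001 → (cmp)
[1] flags=1001 LS?T → r3=0x10
[2] flags=1001 PL?F → skip
[3] flags=1001 LS?T → r2=0xba
[4] flags=0000 → (cmp)
[5] flags=0000 PL?T → r2=0xb6
[6] flags=0000 PL?T → r2=0xef
[7] flags=0000 LE?F → skip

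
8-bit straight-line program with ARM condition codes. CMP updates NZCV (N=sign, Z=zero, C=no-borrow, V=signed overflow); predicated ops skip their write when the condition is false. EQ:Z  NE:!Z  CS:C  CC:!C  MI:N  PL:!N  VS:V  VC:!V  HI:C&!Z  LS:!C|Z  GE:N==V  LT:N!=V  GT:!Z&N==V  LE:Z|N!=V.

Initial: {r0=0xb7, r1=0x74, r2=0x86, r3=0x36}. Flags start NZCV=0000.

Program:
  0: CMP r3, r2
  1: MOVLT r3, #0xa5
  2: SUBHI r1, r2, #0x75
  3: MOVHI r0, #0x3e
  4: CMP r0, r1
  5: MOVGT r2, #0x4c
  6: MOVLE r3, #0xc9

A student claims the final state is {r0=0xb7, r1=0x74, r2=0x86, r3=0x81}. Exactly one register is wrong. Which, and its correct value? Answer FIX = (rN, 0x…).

FIX = (r3, 0xc9)

0: ✓ CMP  NZCV=1001
1: · MOVLT
2: · SUBHI
3: · MOVHI
4: ✓ CMP  NZCV=0011
5: · MOVGT
6: ✓ MOVLE  r3←0xc9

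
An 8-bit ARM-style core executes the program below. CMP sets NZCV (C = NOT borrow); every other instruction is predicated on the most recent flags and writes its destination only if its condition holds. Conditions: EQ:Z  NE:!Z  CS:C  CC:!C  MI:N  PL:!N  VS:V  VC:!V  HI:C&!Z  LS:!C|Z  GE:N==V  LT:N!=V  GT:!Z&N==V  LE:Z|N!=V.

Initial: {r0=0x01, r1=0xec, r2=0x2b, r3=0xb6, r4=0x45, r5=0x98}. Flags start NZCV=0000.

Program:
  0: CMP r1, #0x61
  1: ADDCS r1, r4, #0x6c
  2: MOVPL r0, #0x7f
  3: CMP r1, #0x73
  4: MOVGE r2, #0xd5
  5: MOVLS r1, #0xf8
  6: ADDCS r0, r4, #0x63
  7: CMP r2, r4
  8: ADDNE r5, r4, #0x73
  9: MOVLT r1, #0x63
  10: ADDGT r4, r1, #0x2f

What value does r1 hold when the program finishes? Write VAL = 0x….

[0] flags=1010 → (cmp)
[1] flags=1010 CS?T → r1=0xb1
[2] flags=1010 PL?F → skip
[3] flags=0011 → (cmp)
[4] flags=0011 GE?F → skip
[5] flags=0011 LS?F → skip
[6] flags=0011 CS?T → r0=0xa8
[7] flags=1000 → (cmp)
[8] flags=1000 NE?T → r5=0xb8
[9] flags=1000 LT?T → r1=0x63
[10] flags=1000 GT?F → skip

VAL = 0x63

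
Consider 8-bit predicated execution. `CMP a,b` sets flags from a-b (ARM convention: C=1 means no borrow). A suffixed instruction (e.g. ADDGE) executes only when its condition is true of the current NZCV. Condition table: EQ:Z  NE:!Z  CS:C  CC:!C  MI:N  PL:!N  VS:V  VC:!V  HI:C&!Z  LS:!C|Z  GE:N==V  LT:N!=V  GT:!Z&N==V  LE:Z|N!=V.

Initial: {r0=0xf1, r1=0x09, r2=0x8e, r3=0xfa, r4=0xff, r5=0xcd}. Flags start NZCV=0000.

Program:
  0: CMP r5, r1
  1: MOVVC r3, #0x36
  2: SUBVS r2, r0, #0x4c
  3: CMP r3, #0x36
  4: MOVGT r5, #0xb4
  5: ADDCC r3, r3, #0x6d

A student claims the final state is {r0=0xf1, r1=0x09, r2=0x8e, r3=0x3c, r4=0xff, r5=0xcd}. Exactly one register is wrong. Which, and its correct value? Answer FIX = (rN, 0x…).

0: ✓ CMP  NZCV=1010
1: ✓ MOVVC  r3←0x36
2: · SUBVS
3: ✓ CMP  NZCV=0110
4: · MOVGT
5: · ADDCC

FIX = (r3, 0x36)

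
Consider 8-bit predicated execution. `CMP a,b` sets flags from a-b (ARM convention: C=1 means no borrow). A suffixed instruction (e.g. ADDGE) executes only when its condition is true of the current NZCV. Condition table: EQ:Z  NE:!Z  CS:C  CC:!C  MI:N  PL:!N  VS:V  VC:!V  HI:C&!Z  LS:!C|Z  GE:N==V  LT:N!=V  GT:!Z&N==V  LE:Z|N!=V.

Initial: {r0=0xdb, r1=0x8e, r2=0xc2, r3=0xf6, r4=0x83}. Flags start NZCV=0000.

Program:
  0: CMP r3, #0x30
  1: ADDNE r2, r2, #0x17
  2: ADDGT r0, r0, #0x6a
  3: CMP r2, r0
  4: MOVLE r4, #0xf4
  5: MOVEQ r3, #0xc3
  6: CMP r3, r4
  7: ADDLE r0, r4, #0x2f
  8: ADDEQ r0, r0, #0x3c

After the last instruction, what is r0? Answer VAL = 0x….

VAL = 0xdb

0: ✓ CMP  NZCV=1010
1: ✓ ADDNE  r2←0xd9
2: · ADDGT
3: ✓ CMP  NZCV=1000
4: ✓ MOVLE  r4←0xf4
5: · MOVEQ
6: ✓ CMP  NZCV=0010
7: · ADDLE
8: · ADDEQ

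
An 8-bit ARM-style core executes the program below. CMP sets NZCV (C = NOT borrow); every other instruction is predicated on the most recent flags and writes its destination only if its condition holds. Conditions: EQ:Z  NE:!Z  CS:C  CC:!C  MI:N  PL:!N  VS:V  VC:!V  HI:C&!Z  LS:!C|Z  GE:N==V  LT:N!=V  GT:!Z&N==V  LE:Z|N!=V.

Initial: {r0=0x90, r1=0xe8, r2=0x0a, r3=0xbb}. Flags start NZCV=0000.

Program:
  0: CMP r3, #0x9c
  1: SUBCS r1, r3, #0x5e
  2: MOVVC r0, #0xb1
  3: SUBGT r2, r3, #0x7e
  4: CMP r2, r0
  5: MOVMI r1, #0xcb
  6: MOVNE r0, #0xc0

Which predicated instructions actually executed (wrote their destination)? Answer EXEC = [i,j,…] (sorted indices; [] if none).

[0] flags=0010 → (cmp)
[1] flags=0010 CS?T → r1=0x5d
[2] flags=0010 VC?T → r0=0xb1
[3] flags=0010 GT?T → r2=0x3d
[4] flags=1001 → (cmp)
[5] flags=1001 MI?T → r1=0xcb
[6] flags=1001 NE?T → r0=0xc0

EXEC = [1,2,3,5,6]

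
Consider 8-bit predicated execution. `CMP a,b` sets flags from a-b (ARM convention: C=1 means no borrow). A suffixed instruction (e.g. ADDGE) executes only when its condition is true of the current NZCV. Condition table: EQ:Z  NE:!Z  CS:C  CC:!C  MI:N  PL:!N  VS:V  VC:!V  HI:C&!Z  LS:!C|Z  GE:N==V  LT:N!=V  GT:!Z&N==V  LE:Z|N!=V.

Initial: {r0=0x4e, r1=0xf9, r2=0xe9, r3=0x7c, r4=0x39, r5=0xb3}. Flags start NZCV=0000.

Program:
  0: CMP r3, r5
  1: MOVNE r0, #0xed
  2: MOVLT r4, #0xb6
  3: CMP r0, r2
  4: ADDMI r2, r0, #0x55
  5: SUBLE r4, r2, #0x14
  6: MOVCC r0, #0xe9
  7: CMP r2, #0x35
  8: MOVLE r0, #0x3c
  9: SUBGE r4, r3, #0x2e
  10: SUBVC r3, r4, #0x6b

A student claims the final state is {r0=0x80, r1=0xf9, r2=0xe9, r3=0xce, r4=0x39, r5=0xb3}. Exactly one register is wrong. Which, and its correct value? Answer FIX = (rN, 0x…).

[0] flags=1001 → (cmp)
[1] flags=1001 NE?T → r0=0xed
[2] flags=1001 LT?F → skip
[3] flags=0010 → (cmp)
[4] flags=0010 MI?F → skip
[5] flags=0010 LE?F → skip
[6] flags=0010 CC?F → skip
[7] flags=1010 → (cmp)
[8] flags=1010 LE?T → r0=0x3c
[9] flags=1010 GE?F → skip
[10] flags=1010 VC?T → r3=0xce

FIX = (r0, 0x3c)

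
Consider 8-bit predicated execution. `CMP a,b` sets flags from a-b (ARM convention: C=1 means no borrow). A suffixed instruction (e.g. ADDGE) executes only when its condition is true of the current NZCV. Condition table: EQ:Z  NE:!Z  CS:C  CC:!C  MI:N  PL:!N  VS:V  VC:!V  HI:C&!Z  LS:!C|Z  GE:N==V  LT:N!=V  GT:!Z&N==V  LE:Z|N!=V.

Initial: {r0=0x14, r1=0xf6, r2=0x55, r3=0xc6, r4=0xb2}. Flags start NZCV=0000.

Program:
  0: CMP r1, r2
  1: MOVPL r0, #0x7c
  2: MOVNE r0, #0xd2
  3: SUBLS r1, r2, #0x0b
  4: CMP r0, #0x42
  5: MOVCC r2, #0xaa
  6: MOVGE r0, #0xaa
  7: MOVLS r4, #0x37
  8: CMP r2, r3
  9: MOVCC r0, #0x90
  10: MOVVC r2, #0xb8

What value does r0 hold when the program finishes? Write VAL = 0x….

0: ✓ CMP  NZCV=1010
1: · MOVPL
2: ✓ MOVNE  r0←0xd2
3: · SUBLS
4: ✓ CMP  NZCV=1010
5: · MOVCC
6: · MOVGE
7: · MOVLS
8: ✓ CMP  NZCV=1001
9: ✓ MOVCC  r0←0x90
10: · MOVVC

VAL = 0x90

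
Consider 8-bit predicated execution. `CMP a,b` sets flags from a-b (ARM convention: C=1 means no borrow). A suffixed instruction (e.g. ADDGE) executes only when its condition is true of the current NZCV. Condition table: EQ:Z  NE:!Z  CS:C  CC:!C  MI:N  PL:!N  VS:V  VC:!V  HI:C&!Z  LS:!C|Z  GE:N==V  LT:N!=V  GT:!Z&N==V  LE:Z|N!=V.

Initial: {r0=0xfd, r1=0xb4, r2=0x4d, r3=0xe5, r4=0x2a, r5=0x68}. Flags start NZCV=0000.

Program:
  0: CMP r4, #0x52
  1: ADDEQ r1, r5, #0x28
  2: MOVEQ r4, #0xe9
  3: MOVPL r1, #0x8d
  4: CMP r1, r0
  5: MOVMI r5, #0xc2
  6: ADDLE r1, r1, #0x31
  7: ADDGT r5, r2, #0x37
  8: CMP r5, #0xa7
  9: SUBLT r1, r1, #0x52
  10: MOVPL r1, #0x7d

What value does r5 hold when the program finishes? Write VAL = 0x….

VAL = 0xc2

[0] flags=1000 → (cmp)
[1] flags=1000 EQ?F → skip
[2] flags=1000 EQ?F → skip
[3] flags=1000 PL?F → skip
[4] flags=1000 → (cmp)
[5] flags=1000 MI?T → r5=0xc2
[6] flags=1000 LE?T → r1=0xe5
[7] flags=1000 GT?F → skip
[8] flags=0010 → (cmp)
[9] flags=0010 LT?F → skip
[10] flags=0010 PL?T → r1=0x7d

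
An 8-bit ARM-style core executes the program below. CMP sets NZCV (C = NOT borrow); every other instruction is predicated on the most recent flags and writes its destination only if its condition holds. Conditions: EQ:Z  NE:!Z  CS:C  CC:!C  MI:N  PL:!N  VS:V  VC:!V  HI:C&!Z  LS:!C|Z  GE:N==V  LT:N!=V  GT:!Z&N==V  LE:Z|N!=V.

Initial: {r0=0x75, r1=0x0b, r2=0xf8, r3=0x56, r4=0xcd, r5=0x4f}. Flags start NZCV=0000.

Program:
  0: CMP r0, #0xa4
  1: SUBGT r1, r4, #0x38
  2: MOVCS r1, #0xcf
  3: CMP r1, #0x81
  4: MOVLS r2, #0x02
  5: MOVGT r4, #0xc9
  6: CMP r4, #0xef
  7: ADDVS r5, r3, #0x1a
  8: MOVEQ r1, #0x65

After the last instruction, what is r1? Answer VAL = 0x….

VAL = 0x95

0: ✓ CMP  NZCV=1001
1: ✓ SUBGT  r1←0x95
2: · MOVCS
3: ✓ CMP  NZCV=0010
4: · MOVLS
5: ✓ MOVGT  r4←0xc9
6: ✓ CMP  NZCV=1000
7: · ADDVS
8: · MOVEQ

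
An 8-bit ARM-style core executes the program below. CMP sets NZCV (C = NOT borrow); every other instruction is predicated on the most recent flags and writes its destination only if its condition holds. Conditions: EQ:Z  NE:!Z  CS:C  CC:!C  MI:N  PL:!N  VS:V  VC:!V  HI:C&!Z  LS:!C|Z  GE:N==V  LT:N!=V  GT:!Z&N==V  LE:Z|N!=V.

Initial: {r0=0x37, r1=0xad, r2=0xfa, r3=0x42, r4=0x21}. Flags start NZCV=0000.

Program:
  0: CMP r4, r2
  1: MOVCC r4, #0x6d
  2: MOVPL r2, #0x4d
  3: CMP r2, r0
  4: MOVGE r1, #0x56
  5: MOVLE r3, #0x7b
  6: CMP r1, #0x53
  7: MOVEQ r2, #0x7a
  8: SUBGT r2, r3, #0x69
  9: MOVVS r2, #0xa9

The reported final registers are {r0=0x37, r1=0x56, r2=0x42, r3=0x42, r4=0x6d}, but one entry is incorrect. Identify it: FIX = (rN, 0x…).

0: ✓ CMP  NZCV=0000
1: ✓ MOVCC  r4←0x6d
2: ✓ MOVPL  r2←0x4d
3: ✓ CMP  NZCV=0010
4: ✓ MOVGE  r1←0x56
5: · MOVLE
6: ✓ CMP  NZCV=0010
7: · MOVEQ
8: ✓ SUBGT  r2←0xd9
9: · MOVVS

FIX = (r2, 0xd9)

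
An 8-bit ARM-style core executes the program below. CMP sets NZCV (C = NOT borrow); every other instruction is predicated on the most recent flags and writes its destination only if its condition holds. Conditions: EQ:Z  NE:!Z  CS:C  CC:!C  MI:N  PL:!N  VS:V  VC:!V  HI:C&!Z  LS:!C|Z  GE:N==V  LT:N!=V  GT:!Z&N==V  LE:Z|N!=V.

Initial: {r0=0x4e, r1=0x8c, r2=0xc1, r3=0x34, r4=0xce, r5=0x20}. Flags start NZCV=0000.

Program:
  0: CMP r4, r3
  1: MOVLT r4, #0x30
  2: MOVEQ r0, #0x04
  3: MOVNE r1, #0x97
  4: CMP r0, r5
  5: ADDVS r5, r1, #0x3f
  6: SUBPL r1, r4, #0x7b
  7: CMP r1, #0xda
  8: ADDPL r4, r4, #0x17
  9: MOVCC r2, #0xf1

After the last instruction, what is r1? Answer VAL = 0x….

[0] flags=1010 → (cmp)
[1] flags=1010 LT?T → r4=0x30
[2] flags=1010 EQ?F → skip
[3] flags=1010 NE?T → r1=0x97
[4] flags=0010 → (cmp)
[5] flags=0010 VS?F → skip
[6] flags=0010 PL?T → r1=0xb5
[7] flags=1000 → (cmp)
[8] flags=1000 PL?F → skip
[9] flags=1000 CC?T → r2=0xf1

VAL = 0xb5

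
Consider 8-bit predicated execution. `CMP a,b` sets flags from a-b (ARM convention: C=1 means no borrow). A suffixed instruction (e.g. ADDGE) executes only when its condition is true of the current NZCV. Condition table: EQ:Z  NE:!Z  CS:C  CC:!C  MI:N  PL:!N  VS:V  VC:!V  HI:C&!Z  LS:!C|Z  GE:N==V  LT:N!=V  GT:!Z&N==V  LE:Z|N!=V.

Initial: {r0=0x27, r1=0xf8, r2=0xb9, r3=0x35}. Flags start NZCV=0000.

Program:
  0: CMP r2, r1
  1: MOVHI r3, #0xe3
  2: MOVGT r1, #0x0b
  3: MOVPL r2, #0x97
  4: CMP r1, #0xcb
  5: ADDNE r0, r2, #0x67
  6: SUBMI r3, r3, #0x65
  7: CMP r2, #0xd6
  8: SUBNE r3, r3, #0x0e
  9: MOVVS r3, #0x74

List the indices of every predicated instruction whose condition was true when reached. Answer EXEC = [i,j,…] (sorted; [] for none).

[0] flags=1000 → (cmp)
[1] flags=1000 HI?F → skip
[2] flags=1000 GT?F → skip
[3] flags=1000 PL?F → skip
[4] flags=0010 → (cmp)
[5] flags=0010 NE?T → r0=0x20
[6] flags=0010 MI?F → skip
[7] flags=1000 → (cmp)
[8] flags=1000 NE?T → r3=0x27
[9] flags=1000 VS?F → skip

EXEC = [5,8]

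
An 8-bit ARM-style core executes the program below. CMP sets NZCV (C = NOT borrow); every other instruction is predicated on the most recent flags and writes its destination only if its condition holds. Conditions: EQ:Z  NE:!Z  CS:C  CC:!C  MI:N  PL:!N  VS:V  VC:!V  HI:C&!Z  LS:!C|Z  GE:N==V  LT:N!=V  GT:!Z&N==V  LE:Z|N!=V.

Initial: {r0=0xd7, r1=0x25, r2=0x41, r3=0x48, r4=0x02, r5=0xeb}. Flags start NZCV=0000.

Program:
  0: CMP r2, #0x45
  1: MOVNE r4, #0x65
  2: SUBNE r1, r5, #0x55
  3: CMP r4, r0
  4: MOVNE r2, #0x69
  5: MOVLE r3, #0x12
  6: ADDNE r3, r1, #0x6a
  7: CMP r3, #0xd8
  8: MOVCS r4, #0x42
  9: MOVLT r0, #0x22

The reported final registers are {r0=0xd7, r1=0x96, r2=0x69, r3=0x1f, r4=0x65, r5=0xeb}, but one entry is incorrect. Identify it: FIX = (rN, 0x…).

FIX = (r3, 0x00)

0: ✓ CMP  NZCV=1000
1: ✓ MOVNE  r4←0x65
2: ✓ SUBNE  r1←0x96
3: ✓ CMP  NZCV=1001
4: ✓ MOVNE  r2←0x69
5: · MOVLE
6: ✓ ADDNE  r3←0x00
7: ✓ CMP  NZCV=0000
8: · MOVCS
9: · MOVLT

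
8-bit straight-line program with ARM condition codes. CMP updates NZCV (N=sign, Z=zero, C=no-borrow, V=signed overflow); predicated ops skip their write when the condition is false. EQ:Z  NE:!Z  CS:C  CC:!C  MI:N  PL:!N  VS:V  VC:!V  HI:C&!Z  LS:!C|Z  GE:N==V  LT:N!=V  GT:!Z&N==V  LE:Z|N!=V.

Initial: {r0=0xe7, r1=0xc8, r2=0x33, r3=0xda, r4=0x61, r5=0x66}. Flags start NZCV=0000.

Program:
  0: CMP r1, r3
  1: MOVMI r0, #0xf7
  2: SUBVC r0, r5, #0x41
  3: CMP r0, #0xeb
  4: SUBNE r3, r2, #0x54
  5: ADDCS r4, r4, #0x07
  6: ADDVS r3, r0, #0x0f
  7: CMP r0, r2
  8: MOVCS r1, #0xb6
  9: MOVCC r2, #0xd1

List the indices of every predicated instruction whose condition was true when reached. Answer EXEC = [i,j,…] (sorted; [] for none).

EXEC = [1,2,4,9]

0: ✓ CMP  NZCV=1000
1: ✓ MOVMI  r0←0xf7
2: ✓ SUBVC  r0←0x25
3: ✓ CMP  NZCV=0000
4: ✓ SUBNE  r3←0xdf
5: · ADDCS
6: · ADDVS
7: ✓ CMP  NZCV=1000
8: · MOVCS
9: ✓ MOVCC  r2←0xd1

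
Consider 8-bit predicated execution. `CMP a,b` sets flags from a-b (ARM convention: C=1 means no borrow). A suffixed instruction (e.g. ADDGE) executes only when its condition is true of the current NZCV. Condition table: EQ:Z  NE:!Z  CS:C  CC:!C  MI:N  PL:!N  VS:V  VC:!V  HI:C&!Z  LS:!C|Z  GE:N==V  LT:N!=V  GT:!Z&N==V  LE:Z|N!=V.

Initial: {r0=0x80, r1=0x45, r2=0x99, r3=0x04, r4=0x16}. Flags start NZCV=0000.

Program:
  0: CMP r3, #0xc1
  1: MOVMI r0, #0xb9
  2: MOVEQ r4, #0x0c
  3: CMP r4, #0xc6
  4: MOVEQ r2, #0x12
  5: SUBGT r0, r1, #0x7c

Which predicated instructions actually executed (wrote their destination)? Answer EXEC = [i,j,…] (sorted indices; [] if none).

EXEC = [5]

0: ✓ CMP  NZCV=0000
1: · MOVMI
2: · MOVEQ
3: ✓ CMP  NZCV=0000
4: · MOVEQ
5: ✓ SUBGT  r0←0xc9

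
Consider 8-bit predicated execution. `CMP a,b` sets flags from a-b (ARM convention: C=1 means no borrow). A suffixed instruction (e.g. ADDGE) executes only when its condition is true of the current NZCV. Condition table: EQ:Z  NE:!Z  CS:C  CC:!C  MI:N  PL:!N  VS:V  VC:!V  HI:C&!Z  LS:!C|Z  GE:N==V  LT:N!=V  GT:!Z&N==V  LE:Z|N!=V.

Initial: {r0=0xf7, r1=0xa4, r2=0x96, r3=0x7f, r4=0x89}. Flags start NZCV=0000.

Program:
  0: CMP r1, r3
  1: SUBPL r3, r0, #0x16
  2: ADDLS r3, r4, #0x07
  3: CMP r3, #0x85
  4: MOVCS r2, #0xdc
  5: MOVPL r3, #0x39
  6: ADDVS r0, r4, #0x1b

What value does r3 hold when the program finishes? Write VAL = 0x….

VAL = 0x39

[0] flags=0011 → (cmp)
[1] flags=0011 PL?T → r3=0xe1
[2] flags=0011 LS?F → skip
[3] flags=0010 → (cmp)
[4] flags=0010 CS?T → r2=0xdc
[5] flags=0010 PL?T → r3=0x39
[6] flags=0010 VS?F → skip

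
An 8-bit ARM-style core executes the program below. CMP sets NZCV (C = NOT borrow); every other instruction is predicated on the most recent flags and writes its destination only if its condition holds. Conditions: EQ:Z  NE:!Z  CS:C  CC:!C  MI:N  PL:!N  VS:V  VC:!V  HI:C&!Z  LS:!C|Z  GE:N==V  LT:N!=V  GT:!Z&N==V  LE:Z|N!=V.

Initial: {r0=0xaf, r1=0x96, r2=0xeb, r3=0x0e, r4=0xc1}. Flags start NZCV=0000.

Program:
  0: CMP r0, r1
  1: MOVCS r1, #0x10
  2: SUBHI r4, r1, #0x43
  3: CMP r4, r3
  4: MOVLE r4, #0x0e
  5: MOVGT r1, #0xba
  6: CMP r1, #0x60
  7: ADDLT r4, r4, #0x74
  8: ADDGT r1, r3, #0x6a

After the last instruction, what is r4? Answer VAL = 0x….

VAL = 0x82

0: ✓ CMP  NZCV=0010
1: ✓ MOVCS  r1←0x10
2: ✓ SUBHI  r4←0xcd
3: ✓ CMP  NZCV=1010
4: ✓ MOVLE  r4←0x0e
5: · MOVGT
6: ✓ CMP  NZCV=1000
7: ✓ ADDLT  r4←0x82
8: · ADDGT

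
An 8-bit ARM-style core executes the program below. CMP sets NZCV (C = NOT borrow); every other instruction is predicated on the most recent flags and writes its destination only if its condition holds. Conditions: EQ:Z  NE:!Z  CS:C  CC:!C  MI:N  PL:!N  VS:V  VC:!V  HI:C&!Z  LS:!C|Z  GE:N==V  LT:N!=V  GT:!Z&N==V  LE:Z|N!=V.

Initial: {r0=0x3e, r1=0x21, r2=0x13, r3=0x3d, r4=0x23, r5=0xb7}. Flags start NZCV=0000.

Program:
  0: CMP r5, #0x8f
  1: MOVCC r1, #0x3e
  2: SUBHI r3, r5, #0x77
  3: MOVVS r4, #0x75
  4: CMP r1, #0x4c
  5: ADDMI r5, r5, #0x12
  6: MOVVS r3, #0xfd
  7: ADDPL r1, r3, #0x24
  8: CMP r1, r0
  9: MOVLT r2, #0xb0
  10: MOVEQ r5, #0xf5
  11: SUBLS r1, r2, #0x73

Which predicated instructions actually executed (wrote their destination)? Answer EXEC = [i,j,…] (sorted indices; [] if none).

EXEC = [2,5,9,11]

[0] flags=0010 → (cmp)
[1] flags=0010 CC?F → skip
[2] flags=0010 HI?T → r3=0x40
[3] flags=0010 VS?F → skip
[4] flags=1000 → (cmp)
[5] flags=1000 MI?T → r5=0xc9
[6] flags=1000 VS?F → skip
[7] flags=1000 PL?F → skip
[8] flags=1000 → (cmp)
[9] flags=1000 LT?T → r2=0xb0
[10] flags=1000 EQ?F → skip
[11] flags=1000 LS?T → r1=0x3d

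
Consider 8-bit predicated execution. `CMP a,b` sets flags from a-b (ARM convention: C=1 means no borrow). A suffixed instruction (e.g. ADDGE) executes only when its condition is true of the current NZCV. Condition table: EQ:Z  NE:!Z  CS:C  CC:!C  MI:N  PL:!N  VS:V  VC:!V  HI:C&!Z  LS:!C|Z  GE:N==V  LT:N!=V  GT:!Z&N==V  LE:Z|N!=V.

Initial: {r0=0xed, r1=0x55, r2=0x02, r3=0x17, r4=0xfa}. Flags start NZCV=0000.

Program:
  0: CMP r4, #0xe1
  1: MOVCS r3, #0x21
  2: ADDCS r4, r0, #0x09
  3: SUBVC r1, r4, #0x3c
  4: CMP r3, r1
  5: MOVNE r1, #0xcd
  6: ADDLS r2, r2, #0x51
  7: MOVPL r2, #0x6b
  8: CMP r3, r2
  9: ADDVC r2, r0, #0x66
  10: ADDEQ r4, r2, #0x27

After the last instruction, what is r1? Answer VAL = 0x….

[0] flags=0010 → (cmp)
[1] flags=0010 CS?T → r3=0x21
[2] flags=0010 CS?T → r4=0xf6
[3] flags=0010 VC?T → r1=0xba
[4] flags=0000 → (cmp)
[5] flags=0000 NE?T → r1=0xcd
[6] flags=0000 LS?T → r2=0x53
[7] flags=0000 PL?T → r2=0x6b
[8] flags=1000 → (cmp)
[9] flags=1000 VC?T → r2=0x53
[10] flags=1000 EQ?F → skip

VAL = 0xcd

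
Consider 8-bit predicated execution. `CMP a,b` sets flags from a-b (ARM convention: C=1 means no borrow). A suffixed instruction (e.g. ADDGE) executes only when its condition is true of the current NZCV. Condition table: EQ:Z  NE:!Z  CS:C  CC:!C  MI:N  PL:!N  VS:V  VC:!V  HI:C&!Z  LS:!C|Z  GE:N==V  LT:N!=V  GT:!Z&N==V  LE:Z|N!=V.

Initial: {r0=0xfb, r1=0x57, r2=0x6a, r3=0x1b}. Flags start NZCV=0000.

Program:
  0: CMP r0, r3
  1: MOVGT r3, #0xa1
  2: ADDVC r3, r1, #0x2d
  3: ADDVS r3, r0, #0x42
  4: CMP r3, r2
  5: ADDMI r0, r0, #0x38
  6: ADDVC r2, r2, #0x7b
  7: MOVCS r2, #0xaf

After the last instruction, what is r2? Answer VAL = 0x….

VAL = 0xaf

[0] flags=1010 → (cmp)
[1] flags=1010 GT?F → skip
[2] flags=1010 VC?T → r3=0x84
[3] flags=1010 VS?F → skip
[4] flags=0011 → (cmp)
[5] flags=0011 MI?F → skip
[6] flags=0011 VC?F → skip
[7] flags=0011 CS?T → r2=0xaf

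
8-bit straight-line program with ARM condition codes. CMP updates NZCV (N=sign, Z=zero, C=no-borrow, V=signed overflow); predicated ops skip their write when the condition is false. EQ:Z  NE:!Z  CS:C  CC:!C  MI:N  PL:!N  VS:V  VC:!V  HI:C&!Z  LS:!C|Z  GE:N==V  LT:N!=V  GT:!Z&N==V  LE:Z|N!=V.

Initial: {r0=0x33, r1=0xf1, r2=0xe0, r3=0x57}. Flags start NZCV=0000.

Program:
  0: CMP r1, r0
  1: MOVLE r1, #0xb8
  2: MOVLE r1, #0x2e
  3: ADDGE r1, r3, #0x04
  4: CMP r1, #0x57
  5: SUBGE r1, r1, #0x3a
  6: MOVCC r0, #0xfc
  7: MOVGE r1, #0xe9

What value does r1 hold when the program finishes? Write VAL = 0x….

0: ✓ CMP  NZCV=1010
1: ✓ MOVLE  r1←0xb8
2: ✓ MOVLE  r1←0x2e
3: · ADDGE
4: ✓ CMP  NZCV=1000
5: · SUBGE
6: ✓ MOVCC  r0←0xfc
7: · MOVGE

VAL = 0x2e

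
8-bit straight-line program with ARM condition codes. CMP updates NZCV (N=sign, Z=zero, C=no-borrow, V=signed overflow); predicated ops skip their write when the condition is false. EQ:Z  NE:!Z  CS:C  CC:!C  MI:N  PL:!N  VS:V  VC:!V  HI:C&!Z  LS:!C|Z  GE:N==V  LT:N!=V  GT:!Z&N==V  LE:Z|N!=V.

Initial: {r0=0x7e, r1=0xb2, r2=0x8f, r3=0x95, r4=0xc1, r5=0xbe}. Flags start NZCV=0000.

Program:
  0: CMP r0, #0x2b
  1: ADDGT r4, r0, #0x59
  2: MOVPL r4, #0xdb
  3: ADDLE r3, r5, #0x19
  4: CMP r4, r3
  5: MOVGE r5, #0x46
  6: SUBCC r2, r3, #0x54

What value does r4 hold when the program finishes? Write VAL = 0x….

[0] flags=0010 → (cmp)
[1] flags=0010 GT?T → r4=0xd7
[2] flags=0010 PL?T → r4=0xdb
[3] flags=0010 LE?F → skip
[4] flags=0010 → (cmp)
[5] flags=0010 GE?T → r5=0x46
[6] flags=0010 CC?F → skip

VAL = 0xdb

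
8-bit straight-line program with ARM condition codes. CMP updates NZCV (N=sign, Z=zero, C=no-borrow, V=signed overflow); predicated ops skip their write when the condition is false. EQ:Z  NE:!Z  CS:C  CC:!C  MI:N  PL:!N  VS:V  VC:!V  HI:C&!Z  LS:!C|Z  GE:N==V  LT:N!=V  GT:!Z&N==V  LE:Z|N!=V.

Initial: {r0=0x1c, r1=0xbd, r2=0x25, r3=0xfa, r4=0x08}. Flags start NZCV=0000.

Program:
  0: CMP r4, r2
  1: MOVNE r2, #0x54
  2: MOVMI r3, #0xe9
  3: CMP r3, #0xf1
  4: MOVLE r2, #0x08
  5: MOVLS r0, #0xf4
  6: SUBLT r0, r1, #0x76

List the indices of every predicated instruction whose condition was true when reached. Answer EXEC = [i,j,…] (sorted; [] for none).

EXEC = [1,2,4,5,6]

0: ✓ CMP  NZCV=1000
1: ✓ MOVNE  r2←0x54
2: ✓ MOVMI  r3←0xe9
3: ✓ CMP  NZCV=1000
4: ✓ MOVLE  r2←0x08
5: ✓ MOVLS  r0←0xf4
6: ✓ SUBLT  r0←0x47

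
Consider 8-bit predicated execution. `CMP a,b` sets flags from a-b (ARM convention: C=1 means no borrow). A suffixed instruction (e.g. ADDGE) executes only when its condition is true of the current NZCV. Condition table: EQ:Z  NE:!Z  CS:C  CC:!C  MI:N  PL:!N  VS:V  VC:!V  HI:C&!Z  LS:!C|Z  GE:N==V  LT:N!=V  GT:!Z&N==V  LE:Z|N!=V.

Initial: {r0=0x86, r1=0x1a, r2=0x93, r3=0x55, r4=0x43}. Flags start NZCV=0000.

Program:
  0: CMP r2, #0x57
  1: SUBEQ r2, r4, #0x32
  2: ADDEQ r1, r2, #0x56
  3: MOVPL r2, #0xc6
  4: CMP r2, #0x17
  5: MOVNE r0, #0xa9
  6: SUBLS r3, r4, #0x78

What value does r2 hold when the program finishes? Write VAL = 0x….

VAL = 0xc6

0: ✓ CMP  NZCV=0011
1: · SUBEQ
2: · ADDEQ
3: ✓ MOVPL  r2←0xc6
4: ✓ CMP  NZCV=1010
5: ✓ MOVNE  r0←0xa9
6: · SUBLS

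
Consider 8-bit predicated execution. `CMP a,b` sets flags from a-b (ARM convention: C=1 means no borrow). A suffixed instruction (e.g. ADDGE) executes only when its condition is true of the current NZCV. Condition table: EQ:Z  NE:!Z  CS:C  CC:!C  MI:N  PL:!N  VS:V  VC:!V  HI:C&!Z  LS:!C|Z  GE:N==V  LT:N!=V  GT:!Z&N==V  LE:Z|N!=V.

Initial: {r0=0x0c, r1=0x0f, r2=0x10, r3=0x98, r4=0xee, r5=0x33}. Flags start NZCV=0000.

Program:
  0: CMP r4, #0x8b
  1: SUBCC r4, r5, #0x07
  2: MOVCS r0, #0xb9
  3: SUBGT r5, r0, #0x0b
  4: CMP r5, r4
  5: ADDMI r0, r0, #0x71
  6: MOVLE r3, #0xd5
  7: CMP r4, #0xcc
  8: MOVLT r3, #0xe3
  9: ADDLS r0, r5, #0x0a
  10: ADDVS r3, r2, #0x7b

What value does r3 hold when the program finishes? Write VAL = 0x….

VAL = 0xd5

0: ✓ CMP  NZCV=0010
1: · SUBCC
2: ✓ MOVCS  r0←0xb9
3: ✓ SUBGT  r5←0xae
4: ✓ CMP  NZCV=1000
5: ✓ ADDMI  r0←0x2a
6: ✓ MOVLE  r3←0xd5
7: ✓ CMP  NZCV=0010
8: · MOVLT
9: · ADDLS
10: · ADDVS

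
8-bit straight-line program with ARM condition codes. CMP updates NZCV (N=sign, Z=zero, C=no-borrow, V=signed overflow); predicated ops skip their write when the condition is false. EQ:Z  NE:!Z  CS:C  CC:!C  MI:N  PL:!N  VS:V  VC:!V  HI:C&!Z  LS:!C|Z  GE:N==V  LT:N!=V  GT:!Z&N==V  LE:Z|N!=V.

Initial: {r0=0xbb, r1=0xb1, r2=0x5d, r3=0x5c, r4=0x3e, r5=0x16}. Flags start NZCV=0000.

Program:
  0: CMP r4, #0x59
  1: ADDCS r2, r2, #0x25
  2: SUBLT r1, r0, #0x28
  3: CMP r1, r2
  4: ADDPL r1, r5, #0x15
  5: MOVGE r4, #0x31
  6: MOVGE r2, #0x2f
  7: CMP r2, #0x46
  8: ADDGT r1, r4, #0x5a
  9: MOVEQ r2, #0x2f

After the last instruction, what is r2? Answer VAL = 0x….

VAL = 0x5d

[0] flags=1000 → (cmp)
[1] flags=1000 CS?F → skip
[2] flags=1000 LT?T → r1=0x93
[3] flags=0011 → (cmp)
[4] flags=0011 PL?T → r1=0x2b
[5] flags=0011 GE?F → skip
[6] flags=0011 GE?F → skip
[7] flags=0010 → (cmp)
[8] flags=0010 GT?T → r1=0x98
[9] flags=0010 EQ?F → skip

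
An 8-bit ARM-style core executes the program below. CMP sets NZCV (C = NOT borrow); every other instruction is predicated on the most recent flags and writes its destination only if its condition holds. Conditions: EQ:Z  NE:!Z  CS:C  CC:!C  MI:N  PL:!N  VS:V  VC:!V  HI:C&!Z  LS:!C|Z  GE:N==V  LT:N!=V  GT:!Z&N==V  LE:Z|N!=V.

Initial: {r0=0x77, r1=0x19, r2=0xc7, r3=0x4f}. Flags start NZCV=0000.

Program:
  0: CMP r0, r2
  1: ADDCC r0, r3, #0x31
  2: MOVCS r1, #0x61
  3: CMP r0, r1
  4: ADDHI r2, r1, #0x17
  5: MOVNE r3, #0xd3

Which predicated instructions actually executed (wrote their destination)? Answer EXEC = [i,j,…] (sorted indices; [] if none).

0: ✓ CMP  NZCV=1001
1: ✓ ADDCC  r0←0x80
2: · MOVCS
3: ✓ CMP  NZCV=0011
4: ✓ ADDHI  r2←0x30
5: ✓ MOVNE  r3←0xd3

EXEC = [1,4,5]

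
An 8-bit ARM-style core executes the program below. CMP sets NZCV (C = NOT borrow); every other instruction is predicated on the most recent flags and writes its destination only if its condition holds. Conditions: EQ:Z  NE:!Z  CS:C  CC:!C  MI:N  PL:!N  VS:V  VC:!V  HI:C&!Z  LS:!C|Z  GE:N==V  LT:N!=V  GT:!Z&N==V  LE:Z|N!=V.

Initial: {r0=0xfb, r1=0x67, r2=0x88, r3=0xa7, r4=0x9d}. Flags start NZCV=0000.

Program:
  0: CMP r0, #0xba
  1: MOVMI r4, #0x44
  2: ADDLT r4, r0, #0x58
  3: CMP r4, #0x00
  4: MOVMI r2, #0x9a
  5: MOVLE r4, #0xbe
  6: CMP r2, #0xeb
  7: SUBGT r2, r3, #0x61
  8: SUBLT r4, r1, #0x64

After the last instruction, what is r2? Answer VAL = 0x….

[0] flags=0010 → (cmp)
[1] flags=0010 MI?F → skip
[2] flags=0010 LT?F → skip
[3] flags=1010 → (cmp)
[4] flags=1010 MI?T → r2=0x9a
[5] flags=1010 LE?T → r4=0xbe
[6] flags=1000 → (cmp)
[7] flags=1000 GT?F → skip
[8] flags=1000 LT?T → r4=0x03

VAL = 0x9a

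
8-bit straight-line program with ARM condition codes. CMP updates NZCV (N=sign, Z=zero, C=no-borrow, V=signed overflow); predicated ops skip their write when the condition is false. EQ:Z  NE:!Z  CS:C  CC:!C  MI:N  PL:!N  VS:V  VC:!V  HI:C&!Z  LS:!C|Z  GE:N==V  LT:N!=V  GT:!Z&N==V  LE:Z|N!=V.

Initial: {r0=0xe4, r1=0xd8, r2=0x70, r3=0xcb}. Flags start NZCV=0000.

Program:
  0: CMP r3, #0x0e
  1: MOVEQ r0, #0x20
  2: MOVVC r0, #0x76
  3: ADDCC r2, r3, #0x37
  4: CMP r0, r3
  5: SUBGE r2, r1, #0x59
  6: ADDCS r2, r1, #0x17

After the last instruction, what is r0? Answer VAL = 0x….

0: ✓ CMP  NZCV=1010
1: · MOVEQ
2: ✓ MOVVC  r0←0x76
3: · ADDCC
4: ✓ CMP  NZCV=1001
5: ✓ SUBGE  r2←0x7f
6: · ADDCS

VAL = 0x76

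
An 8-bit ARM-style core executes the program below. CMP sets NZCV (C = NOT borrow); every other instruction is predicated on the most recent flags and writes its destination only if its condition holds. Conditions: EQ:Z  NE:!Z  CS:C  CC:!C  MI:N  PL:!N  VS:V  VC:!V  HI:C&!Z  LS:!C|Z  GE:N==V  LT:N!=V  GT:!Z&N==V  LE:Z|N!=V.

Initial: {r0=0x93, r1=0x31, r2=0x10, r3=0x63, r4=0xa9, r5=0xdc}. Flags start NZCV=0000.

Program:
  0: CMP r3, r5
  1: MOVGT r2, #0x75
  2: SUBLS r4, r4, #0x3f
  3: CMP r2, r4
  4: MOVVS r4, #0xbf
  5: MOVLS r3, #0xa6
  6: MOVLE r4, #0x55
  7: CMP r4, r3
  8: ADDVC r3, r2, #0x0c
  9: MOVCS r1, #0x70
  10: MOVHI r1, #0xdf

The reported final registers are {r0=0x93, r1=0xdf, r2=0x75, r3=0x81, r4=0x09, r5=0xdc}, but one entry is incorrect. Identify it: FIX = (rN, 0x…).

[0] flags=1001 → (cmp)
[1] flags=1001 GT?T → r2=0x75
[2] flags=1001 LS?T → r4=0x6a
[3] flags=0010 → (cmp)
[4] flags=0010 VS?F → skip
[5] flags=0010 LS?F → skip
[6] flags=0010 LE?F → skip
[7] flags=0010 → (cmp)
[8] flags=0010 VC?T → r3=0x81
[9] flags=0010 CS?T → r1=0x70
[10] flags=0010 HI?T → r1=0xdf

FIX = (r4, 0x6a)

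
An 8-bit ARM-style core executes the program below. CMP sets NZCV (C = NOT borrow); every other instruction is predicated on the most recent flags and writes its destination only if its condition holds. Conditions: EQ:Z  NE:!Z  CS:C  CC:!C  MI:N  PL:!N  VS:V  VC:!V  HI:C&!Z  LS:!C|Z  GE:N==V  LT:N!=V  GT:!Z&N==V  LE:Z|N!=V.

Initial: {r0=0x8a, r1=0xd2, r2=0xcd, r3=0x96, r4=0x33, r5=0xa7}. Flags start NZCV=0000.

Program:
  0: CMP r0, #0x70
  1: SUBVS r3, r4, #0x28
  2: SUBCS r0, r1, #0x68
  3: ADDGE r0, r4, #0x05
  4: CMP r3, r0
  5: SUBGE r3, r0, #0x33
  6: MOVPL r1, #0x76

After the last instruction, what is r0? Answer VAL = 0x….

[0] flags=0011 → (cmp)
[1] flags=0011 VS?T → r3=0x0b
[2] flags=0011 CS?T → r0=0x6a
[3] flags=0011 GE?F → skip
[4] flags=1000 → (cmp)
[5] flags=1000 GE?F → skip
[6] flags=1000 PL?F → skip

VAL = 0x6a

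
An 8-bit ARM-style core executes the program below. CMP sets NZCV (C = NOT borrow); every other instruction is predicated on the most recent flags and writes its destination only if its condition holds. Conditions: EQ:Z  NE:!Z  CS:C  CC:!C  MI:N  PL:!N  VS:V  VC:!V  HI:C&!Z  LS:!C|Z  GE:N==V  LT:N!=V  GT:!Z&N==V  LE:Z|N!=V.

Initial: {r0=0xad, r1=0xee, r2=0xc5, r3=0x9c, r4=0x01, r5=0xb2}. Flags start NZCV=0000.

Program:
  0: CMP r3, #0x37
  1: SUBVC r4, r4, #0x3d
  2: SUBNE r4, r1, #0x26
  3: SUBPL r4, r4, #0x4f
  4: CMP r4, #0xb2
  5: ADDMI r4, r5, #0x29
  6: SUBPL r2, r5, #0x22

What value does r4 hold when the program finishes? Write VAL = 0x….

VAL = 0xdb

0: ✓ CMP  NZCV=0011
1: · SUBVC
2: ✓ SUBNE  r4←0xc8
3: ✓ SUBPL  r4←0x79
4: ✓ CMP  NZCV=1001
5: ✓ ADDMI  r4←0xdb
6: · SUBPL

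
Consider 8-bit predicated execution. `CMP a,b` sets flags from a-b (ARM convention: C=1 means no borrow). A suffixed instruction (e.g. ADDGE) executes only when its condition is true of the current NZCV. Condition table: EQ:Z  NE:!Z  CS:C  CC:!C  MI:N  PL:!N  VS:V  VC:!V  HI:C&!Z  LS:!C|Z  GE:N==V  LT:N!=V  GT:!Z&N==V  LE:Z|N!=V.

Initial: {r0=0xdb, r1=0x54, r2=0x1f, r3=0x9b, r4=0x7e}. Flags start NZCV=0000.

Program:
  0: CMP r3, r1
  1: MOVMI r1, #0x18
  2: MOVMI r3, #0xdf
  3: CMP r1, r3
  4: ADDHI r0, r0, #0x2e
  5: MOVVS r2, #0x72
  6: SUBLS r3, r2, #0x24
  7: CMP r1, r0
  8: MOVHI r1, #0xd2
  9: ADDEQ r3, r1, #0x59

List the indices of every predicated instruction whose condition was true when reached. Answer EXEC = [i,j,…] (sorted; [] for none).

[0] flags=0011 → (cmp)
[1] flags=0011 MI?F → skip
[2] flags=0011 MI?F → skip
[3] flags=1001 → (cmp)
[4] flags=1001 HI?F → skip
[5] flags=1001 VS?T → r2=0x72
[6] flags=1001 LS?T → r3=0x4e
[7] flags=0000 → (cmp)
[8] flags=0000 HI?F → skip
[9] flags=0000 EQ?F → skip

EXEC = [5,6]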